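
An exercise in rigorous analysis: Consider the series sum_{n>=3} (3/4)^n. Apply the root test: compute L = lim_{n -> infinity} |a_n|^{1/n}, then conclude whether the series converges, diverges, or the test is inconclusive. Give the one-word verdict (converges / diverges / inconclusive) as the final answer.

Let a_n denote the general term. Form |a_n|^(1/n) and simplify:
|a_n|^(1/n) = 3/4
Take the limit as n -> infinity: L = 3/4.
Since L = 3/4 < 1, the root test implies convergence.

converges


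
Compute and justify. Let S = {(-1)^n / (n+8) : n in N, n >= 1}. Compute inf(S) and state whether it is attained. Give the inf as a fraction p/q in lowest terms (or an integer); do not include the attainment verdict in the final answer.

Analysis:
- Values: -1/9, 1/10, -1/11, 1/12, -1/13, ...
- Positive terms (even n): 1/(2+8), 1/(4+8), ... decreasing -> max = 1/10 (n=2).
- Negative terms (odd n): -1/(1+8), -1/(3+8), ... increasing -> min = -1/9 (n=1).
- So sup = 1/10 (attained at n=2); inf = -1/9 (attained at n=1).
Conclusion: inf(S) = -1/9, attained in S.

-1/9


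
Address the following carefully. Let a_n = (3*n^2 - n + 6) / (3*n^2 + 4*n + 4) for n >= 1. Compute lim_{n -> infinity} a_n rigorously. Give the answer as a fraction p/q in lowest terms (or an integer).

Divide numerator and denominator by n^2, the highest power:
numerator / n^2 = 3 - 1/n + 6/n^2
denominator / n^2 = 3 + 4/n + 4/n^2
As n -> infinity, all terms of the form c/n^k (k >= 1) tend to 0.
So numerator / n^2 -> 3 and denominator / n^2 -> 3.
Therefore lim a_n = 1.

1


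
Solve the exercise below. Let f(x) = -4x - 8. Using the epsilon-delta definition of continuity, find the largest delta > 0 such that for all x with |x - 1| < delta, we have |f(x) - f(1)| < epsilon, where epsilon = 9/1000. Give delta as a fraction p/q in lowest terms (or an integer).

We compute f(1) = -4*(1) - 8 = -12.
|f(x) - f(1)| = |-4x - 8 - (-12)| = |-4(x - 1)| = 4|x - 1|.
We need 4|x - 1| < 9/1000, i.e. |x - 1| < 9/1000 / 4 = 9/4000.
So any delta <= 9/4000 works. Conversely, if delta > 9/4000, then x = 1 + 9/4000 satisfies |x - 1| = 9/4000 < delta but |f(x) - f(1)| = 4 * 9/4000 = 9/1000, which is not < 9/1000; so no larger delta works.
Hence the largest such delta is 9/4000.

9/4000


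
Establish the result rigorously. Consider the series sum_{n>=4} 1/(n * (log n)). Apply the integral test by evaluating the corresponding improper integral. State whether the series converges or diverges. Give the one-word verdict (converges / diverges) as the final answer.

Let f(x) = 1/(x*log(x)). Then f is positive, continuous, and decreasing on [4, infinity), so the integral test applies.
Compute the improper integral int_{4}^infinity f(x) dx:
  antiderivative F(x) = log(log(x)).
  F(x) = log(log(x)) -> infinity as x -> infinity. The integral diverges, so by the integral test, the series diverges.

diverges


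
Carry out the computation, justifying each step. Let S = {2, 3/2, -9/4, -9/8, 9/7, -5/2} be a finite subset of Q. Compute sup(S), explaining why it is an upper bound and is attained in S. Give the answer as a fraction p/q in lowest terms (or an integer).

S is finite, so sup(S) = max(S).
Sorted decreasing:
2, 3/2, 9/7, -9/8, -9/4, -5/2
The extremum is 2.
For every x in S, x <= 2. And 2 is in S, so it is attained.
Therefore sup(S) = 2.

2


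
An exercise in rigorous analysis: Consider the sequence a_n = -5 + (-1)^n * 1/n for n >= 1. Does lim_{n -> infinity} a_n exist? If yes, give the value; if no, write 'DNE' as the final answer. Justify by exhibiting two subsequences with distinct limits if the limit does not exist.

Examine the behaviour of a_n along subsequences.
Even-n subsequence a_{2k} = -5 + 1/(2k) -> -5. Odd-n subsequence a_{2k+1} = -5 - 1/(2k+1) -> -5. Both tend to -5, which suggests the limit is -5; verify directly.
|a_n - (-5)| = |(-1)^n * 1/n| = 1/n for every n >= 1.
Given epsilon > 0, choose a positive integer N > 1/epsilon. Then for all n >= N, |a_n - (-5)| = 1/n <= 1/N < epsilon.
So by the definition of the limit, lim a_n exists and equals -5.

-5


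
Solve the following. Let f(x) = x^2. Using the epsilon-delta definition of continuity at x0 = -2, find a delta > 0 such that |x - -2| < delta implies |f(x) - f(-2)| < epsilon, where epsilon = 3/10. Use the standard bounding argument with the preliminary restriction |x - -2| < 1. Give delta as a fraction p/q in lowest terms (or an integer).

Factor: |x^2 - (-2)^2| = |x - -2| * |x + -2|.
Impose |x - -2| < 1 first. Then |x + -2| = |(x - -2) + 2*(-2)| <= |x - -2| + 2*|-2| < 1 + 4 = 5.
So |x^2 - (-2)^2| < delta * 5.
We need delta * 5 <= 3/10, i.e. delta <= 3/10/5 = 3/50.
Since 3/50 < 1, this is tighter than 1; take delta = 3/50.
So delta = 3/50 works.

3/50


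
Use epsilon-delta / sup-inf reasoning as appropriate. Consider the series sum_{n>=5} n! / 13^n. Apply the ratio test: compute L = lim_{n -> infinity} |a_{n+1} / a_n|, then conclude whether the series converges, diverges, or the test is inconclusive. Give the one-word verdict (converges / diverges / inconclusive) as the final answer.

Let a_n denote the general term. Form the ratio a_{n+1}/a_n and simplify:
a_{n+1}/a_n = n/13 + 1/13
Take the limit as n -> infinity: L = infinity.
Since L = infinity > 1 (or L = infinity), the ratio test implies the series diverges.

diverges


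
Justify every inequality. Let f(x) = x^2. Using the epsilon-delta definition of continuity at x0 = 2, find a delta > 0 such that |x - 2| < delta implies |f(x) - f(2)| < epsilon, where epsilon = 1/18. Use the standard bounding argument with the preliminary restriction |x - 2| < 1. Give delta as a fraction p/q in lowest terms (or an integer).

Factor: |x^2 - (2)^2| = |x - 2| * |x + 2|.
Impose |x - 2| < 1 first. Then |x + 2| = |(x - 2) + 2*(2)| <= |x - 2| + 2*|2| < 1 + 4 = 5.
So |x^2 - (2)^2| < delta * 5.
We need delta * 5 <= 1/18, i.e. delta <= 1/18/5 = 1/90.
Since 1/90 < 1, this is tighter than 1; take delta = 1/90.
So delta = 1/90 works.

1/90


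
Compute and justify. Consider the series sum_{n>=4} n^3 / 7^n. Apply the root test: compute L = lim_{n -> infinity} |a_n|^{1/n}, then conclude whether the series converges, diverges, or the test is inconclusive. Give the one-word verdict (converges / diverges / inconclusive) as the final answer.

Let a_n denote the general term. Form |a_n|^(1/n) and simplify:
|a_n|^(1/n) = n^(3/n)/7
Take the limit as n -> infinity: L = 1/7.
Since L = 1/7 < 1, the root test implies convergence.

converges


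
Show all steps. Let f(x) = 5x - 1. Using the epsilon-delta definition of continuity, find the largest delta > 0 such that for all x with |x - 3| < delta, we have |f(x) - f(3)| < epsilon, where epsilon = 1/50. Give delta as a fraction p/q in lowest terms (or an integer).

We compute f(3) = 5*(3) - 1 = 14.
|f(x) - f(3)| = |5x - 1 - (14)| = |5(x - 3)| = 5|x - 3|.
We need 5|x - 3| < 1/50, i.e. |x - 3| < 1/50 / 5 = 1/250.
So any delta <= 1/250 works. Conversely, if delta > 1/250, then x = 3 + 1/250 satisfies |x - 3| = 1/250 < delta but |f(x) - f(3)| = 5 * 1/250 = 1/50, which is not < 1/50; so no larger delta works.
Hence the largest such delta is 1/250.

1/250


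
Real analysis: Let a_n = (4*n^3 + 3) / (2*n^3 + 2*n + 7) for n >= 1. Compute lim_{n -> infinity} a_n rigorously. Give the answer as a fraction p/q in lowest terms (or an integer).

Divide numerator and denominator by n^3, the highest power:
numerator / n^3 = 4 + 3/n^3
denominator / n^3 = 2 + 2/n^2 + 7/n^3
As n -> infinity, all terms of the form c/n^k (k >= 1) tend to 0.
So numerator / n^3 -> 4 and denominator / n^3 -> 2.
Therefore lim a_n = 2.

2


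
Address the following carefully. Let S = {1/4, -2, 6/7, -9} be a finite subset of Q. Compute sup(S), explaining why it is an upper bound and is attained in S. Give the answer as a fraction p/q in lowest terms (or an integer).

S is finite, so sup(S) = max(S).
Sorted decreasing:
6/7, 1/4, -2, -9
The extremum is 6/7.
For every x in S, x <= 6/7. And 6/7 is in S, so it is attained.
Therefore sup(S) = 6/7.

6/7


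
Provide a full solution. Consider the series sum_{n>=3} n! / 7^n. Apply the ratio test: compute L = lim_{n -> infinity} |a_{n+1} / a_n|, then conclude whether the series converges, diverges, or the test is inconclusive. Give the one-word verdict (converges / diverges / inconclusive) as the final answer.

Let a_n denote the general term. Form the ratio a_{n+1}/a_n and simplify:
a_{n+1}/a_n = n/7 + 1/7
Take the limit as n -> infinity: L = infinity.
Since L = infinity > 1 (or L = infinity), the ratio test implies the series diverges.

diverges


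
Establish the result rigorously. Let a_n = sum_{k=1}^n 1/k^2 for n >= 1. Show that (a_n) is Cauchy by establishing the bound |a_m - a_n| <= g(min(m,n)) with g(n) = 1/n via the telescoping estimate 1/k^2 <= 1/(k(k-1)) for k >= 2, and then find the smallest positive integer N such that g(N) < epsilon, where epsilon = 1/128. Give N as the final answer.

For m > n >= 1: |a_m - a_n| = sum_{k=n+1}^m 1/k^2.
Use 1/k^2 <= 1/(k(k-1)) = 1/(k-1) - 1/k for k >= 2:
sum_{k=n+1}^m 1/k^2 <= sum_{k=n+1}^m (1/(k-1) - 1/k) = 1/n - 1/m <= 1/n.
By symmetry the same bound holds with n,m swapped, so |a_m - a_n| <= 1/min(m,n) = g(min(m,n)). Since g(n) -> 0, (a_n) is Cauchy.
Now solve g(N) < 1/128: 1/N < 1/128 <=> N > 1/(1/128) = 128.
The smallest integer strictly greater than 128 is N = 129.
Check: g(129) = 1/129 < 1/128; g(128) = 1/128 >= 1/128. So N = 129.

129


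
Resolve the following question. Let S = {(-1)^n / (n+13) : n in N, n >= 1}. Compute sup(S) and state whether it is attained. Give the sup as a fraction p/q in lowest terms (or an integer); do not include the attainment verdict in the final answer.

Analysis:
- Values: -1/14, 1/15, -1/16, 1/17, -1/18, ...
- Positive terms (even n): 1/(2+13), 1/(4+13), ... decreasing -> max = 1/15 (n=2).
- Negative terms (odd n): -1/(1+13), -1/(3+13), ... increasing -> min = -1/14 (n=1).
- So sup = 1/15 (attained at n=2); inf = -1/14 (attained at n=1).
Conclusion: sup(S) = 1/15, attained in S.

1/15


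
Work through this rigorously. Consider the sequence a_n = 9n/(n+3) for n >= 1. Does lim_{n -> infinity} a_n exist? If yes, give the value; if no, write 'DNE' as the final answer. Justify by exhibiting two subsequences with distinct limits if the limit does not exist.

Examine the behaviour of a_n along subsequences.
Even-n subsequence a_{2k} = 9(2k)/(2k+3) -> 9. Odd-n subsequence a_{2k+1} = 9(2k+1)/(2k+4) -> 9. Both tend to 9, which suggests the limit is 9; verify directly.
|a_n - 9| = |9n - 9(n+3)| / (n+3) = 27/(n+3) < 27/n for every n >= 1.
Given epsilon > 0, choose a positive integer N > 27/epsilon. Then for all n >= N, |a_n - 9| < 27/n <= 27/N < epsilon.
So by the definition of the limit, lim a_n exists and equals 9.

9


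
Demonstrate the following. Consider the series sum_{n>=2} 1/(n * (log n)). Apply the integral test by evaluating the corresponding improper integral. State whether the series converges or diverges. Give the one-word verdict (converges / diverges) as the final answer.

Let f(x) = 1/(x*log(x)). Then f is positive, continuous, and decreasing on [2, infinity), so the integral test applies.
Compute the improper integral int_{2}^infinity f(x) dx:
  antiderivative F(x) = log(log(x)).
  F(x) = log(log(x)) -> infinity as x -> infinity. The integral diverges, so by the integral test, the series diverges.

diverges


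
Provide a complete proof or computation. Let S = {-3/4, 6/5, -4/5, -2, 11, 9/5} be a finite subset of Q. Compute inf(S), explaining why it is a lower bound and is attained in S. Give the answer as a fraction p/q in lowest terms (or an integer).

S is finite, so inf(S) = min(S).
Sorted increasing:
-2, -4/5, -3/4, 6/5, 9/5, 11
The extremum is -2.
For every x in S, x >= -2. And -2 is in S, so it is attained.
Therefore inf(S) = -2.

-2


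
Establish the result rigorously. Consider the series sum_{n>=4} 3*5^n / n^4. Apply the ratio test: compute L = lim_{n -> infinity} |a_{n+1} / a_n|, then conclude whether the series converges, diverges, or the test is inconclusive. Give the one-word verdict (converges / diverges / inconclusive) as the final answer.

Let a_n denote the general term. Form the ratio a_{n+1}/a_n and simplify:
a_{n+1}/a_n = 5*n^4/(n + 1)^4
Take the limit as n -> infinity: L = 5.
Since L = 5 > 1 (or L = infinity), the ratio test implies the series diverges.

diverges


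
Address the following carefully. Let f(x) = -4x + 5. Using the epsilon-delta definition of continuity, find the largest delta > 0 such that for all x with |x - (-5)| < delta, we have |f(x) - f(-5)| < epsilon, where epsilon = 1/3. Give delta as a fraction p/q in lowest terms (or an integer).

We compute f(-5) = -4*(-5) + 5 = 25.
|f(x) - f(-5)| = |-4x + 5 - (25)| = |-4(x - (-5))| = 4|x - (-5)|.
We need 4|x - (-5)| < 1/3, i.e. |x - (-5)| < 1/3 / 4 = 1/12.
So any delta <= 1/12 works. Conversely, if delta > 1/12, then x = -5 + 1/12 satisfies |x - (-5)| = 1/12 < delta but |f(x) - f(-5)| = 4 * 1/12 = 1/3, which is not < 1/3; so no larger delta works.
Hence the largest such delta is 1/12.

1/12


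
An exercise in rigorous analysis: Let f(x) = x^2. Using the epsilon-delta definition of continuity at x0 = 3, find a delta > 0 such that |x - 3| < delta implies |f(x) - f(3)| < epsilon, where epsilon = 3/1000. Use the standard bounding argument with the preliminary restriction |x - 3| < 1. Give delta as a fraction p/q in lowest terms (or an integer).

Factor: |x^2 - (3)^2| = |x - 3| * |x + 3|.
Impose |x - 3| < 1 first. Then |x + 3| = |(x - 3) + 2*(3)| <= |x - 3| + 2*|3| < 1 + 6 = 7.
So |x^2 - (3)^2| < delta * 7.
We need delta * 7 <= 3/1000, i.e. delta <= 3/1000/7 = 3/7000.
Since 3/7000 < 1, this is tighter than 1; take delta = 3/7000.
So delta = 3/7000 works.

3/7000


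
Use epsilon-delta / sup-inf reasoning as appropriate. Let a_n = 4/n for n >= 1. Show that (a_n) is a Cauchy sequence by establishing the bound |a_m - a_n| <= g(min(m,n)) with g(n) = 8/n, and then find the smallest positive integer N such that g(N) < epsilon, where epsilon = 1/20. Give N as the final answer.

For any m, n >= 1, by the triangle inequality:
|a_m - a_n| = |4/m - 4/n| <= 4*1/m + 4*1/n <= 8/min(m,n).
So g(n) = 8/n bounds the Cauchy difference. Since g(n) -> 0, (a_n) is Cauchy.
Now solve g(N) < 1/20: 8/N < 1/20 <=> N > 8 / (1/20) = 160.
The smallest integer strictly greater than 160 is N = 161.
Check: g(161) = 8/161 = 8/161 < 1/20; g(160) = 1/20 >= 1/20. So N = 161.

161


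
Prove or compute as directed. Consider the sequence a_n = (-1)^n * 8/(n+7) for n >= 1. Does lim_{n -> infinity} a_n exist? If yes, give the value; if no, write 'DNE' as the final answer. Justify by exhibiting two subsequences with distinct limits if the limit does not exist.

Examine the behaviour of a_n along subsequences.
Even-n subsequence a_{2k} = 8/(2k+7) -> 0. Odd-n subsequence a_{2k+1} = -8/(2k+8) -> 0. Both tend to 0, which suggests the limit is 0; verify directly.
|a_n - 0| = 8/(n+7) < 8/n for every n >= 1.
Given epsilon > 0, choose a positive integer N > 8/epsilon. Then for all n >= N, |a_n| < 8/n <= 8/N < epsilon.
So by the definition of the limit, lim a_n exists and equals 0.

0


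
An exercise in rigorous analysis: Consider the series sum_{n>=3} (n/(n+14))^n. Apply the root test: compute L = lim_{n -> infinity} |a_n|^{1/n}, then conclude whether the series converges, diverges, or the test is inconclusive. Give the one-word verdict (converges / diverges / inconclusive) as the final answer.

Let a_n denote the general term. Form |a_n|^(1/n) and simplify:
|a_n|^(1/n) = n/(n + 14)
Take the limit as n -> infinity: L = 1.
Since L = 1, the root test is inconclusive. (In fact a_n = (n/(n+14))^n -> e^(-14) != 0, so the nth-term test shows divergence; but the root test itself gives no conclusion.)

inconclusive


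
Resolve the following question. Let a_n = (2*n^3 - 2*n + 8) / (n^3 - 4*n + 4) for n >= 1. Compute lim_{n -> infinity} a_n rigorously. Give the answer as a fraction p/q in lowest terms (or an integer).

Divide numerator and denominator by n^3, the highest power:
numerator / n^3 = 2 - 2/n^2 + 8/n^3
denominator / n^3 = 1 - 4/n^2 + 4/n^3
As n -> infinity, all terms of the form c/n^k (k >= 1) tend to 0.
So numerator / n^3 -> 2 and denominator / n^3 -> 1.
Therefore lim a_n = 2.

2


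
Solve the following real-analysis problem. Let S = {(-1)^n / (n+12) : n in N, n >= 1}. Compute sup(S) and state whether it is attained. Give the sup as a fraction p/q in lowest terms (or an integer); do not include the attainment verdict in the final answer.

Analysis:
- Values: -1/13, 1/14, -1/15, 1/16, -1/17, ...
- Positive terms (even n): 1/(2+12), 1/(4+12), ... decreasing -> max = 1/14 (n=2).
- Negative terms (odd n): -1/(1+12), -1/(3+12), ... increasing -> min = -1/13 (n=1).
- So sup = 1/14 (attained at n=2); inf = -1/13 (attained at n=1).
Conclusion: sup(S) = 1/14, attained in S.

1/14


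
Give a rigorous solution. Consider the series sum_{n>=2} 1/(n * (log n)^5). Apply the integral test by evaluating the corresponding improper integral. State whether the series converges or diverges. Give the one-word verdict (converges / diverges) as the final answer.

Let f(x) = 1/(x*log(x)^5). Then f is positive, continuous, and decreasing on [2, infinity), so the integral test applies.
Compute the improper integral int_{2}^infinity f(x) dx:
  antiderivative F(x) = -1/(4*log(x)^4).
  F(x) -> 0 as x -> infinity.  int = 0 - F(2) = 1/(4*log(2)^4) < infinity. By the integral test, the series converges.

converges


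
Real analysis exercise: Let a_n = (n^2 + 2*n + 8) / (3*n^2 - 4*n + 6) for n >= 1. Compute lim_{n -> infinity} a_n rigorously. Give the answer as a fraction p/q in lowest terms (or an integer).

Divide numerator and denominator by n^2, the highest power:
numerator / n^2 = 1 + 2/n + 8/n^2
denominator / n^2 = 3 - 4/n + 6/n^2
As n -> infinity, all terms of the form c/n^k (k >= 1) tend to 0.
So numerator / n^2 -> 1 and denominator / n^2 -> 3.
Therefore lim a_n = 1/3.

1/3


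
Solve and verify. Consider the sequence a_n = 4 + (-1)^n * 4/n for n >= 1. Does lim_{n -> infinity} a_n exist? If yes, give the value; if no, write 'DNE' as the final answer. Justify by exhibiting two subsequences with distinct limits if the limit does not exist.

Examine the behaviour of a_n along subsequences.
Even-n subsequence a_{2k} = 4 + 4/(2k) -> 4. Odd-n subsequence a_{2k+1} = 4 - 4/(2k+1) -> 4. Both tend to 4, which suggests the limit is 4; verify directly.
|a_n - 4| = |(-1)^n * 4/n| = 4/n for every n >= 1.
Given epsilon > 0, choose a positive integer N > 4/epsilon. Then for all n >= N, |a_n - 4| = 4/n <= 4/N < epsilon.
So by the definition of the limit, lim a_n exists and equals 4.

4


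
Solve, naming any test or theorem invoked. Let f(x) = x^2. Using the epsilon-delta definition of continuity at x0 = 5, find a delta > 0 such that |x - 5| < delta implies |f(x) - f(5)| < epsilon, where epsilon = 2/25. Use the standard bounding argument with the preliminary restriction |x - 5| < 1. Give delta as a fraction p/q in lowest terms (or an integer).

Factor: |x^2 - (5)^2| = |x - 5| * |x + 5|.
Impose |x - 5| < 1 first. Then |x + 5| = |(x - 5) + 2*(5)| <= |x - 5| + 2*|5| < 1 + 10 = 11.
So |x^2 - (5)^2| < delta * 11.
We need delta * 11 <= 2/25, i.e. delta <= 2/25/11 = 2/275.
Since 2/275 < 1, this is tighter than 1; take delta = 2/275.
So delta = 2/275 works.

2/275


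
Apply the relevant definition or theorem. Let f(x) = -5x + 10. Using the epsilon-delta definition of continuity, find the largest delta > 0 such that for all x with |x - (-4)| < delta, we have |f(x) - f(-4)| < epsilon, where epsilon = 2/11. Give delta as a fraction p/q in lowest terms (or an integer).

We compute f(-4) = -5*(-4) + 10 = 30.
|f(x) - f(-4)| = |-5x + 10 - (30)| = |-5(x - (-4))| = 5|x - (-4)|.
We need 5|x - (-4)| < 2/11, i.e. |x - (-4)| < 2/11 / 5 = 2/55.
So any delta <= 2/55 works. Conversely, if delta > 2/55, then x = -4 + 2/55 satisfies |x - (-4)| = 2/55 < delta but |f(x) - f(-4)| = 5 * 2/55 = 2/11, which is not < 2/11; so no larger delta works.
Hence the largest such delta is 2/55.

2/55


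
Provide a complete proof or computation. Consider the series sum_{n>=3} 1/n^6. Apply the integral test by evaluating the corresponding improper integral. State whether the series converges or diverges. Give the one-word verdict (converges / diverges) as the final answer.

Let f(x) = x^(-6). Then f is positive, continuous, and decreasing on [3, infinity), so the integral test applies.
Compute the improper integral int_{3}^infinity f(x) dx:
  antiderivative F(x) = -1/(5*x^5).
  As x -> infinity, F(x) -> 0 (since p = 6 > 1).
  So int = F(infinity) - F(3) = 0 - (-1/1215) = 1/1215.
  Finite, so by the integral test, the series converges.

converges


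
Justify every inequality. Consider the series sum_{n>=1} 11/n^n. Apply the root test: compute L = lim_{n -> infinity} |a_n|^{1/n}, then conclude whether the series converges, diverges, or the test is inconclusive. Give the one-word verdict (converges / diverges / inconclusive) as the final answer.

Let a_n denote the general term. Form |a_n|^(1/n) and simplify:
|a_n|^(1/n) = 11^(1/n)/n
Take the limit as n -> infinity: L = 0.
Since L = 0 < 1, the root test implies convergence.

converges


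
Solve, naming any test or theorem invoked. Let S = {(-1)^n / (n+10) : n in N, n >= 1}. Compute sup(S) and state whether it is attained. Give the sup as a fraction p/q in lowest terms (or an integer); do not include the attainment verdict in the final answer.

Analysis:
- Values: -1/11, 1/12, -1/13, 1/14, -1/15, ...
- Positive terms (even n): 1/(2+10), 1/(4+10), ... decreasing -> max = 1/12 (n=2).
- Negative terms (odd n): -1/(1+10), -1/(3+10), ... increasing -> min = -1/11 (n=1).
- So sup = 1/12 (attained at n=2); inf = -1/11 (attained at n=1).
Conclusion: sup(S) = 1/12, attained in S.

1/12


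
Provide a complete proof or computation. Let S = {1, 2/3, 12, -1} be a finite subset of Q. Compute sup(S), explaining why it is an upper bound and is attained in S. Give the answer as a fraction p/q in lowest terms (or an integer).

S is finite, so sup(S) = max(S).
Sorted decreasing:
12, 1, 2/3, -1
The extremum is 12.
For every x in S, x <= 12. And 12 is in S, so it is attained.
Therefore sup(S) = 12.

12


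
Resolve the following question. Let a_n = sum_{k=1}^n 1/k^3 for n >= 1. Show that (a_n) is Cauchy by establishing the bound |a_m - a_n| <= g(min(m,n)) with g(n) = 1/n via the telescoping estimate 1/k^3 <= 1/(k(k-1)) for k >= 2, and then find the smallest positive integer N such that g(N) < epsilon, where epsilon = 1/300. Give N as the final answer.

For m > n >= 1: |a_m - a_n| = sum_{k=n+1}^m 1/k^3.
Use 1/k^3 <= 1/(k(k-1)) = 1/(k-1) - 1/k for k >= 2 (which holds since k^3 >= k^2 >= k(k-1) for k >= 2):
sum_{k=n+1}^m 1/k^3 <= sum_{k=n+1}^m (1/(k-1) - 1/k) = 1/n - 1/m <= 1/n.
By symmetry the same bound holds with n,m swapped, so |a_m - a_n| <= 1/min(m,n) = g(min(m,n)). Since g(n) -> 0, (a_n) is Cauchy.
Now solve g(N) < 1/300: 1/N < 1/300 <=> N > 1/(1/300) = 300.
The smallest integer strictly greater than 300 is N = 301.
Check: g(301) = 1/301 < 1/300; g(300) = 1/300 >= 1/300. So N = 301.

301


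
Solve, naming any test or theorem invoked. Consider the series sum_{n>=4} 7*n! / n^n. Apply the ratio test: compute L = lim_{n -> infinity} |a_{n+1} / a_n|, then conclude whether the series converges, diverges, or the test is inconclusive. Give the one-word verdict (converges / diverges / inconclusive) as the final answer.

Let a_n denote the general term. Form the ratio a_{n+1}/a_n and simplify:
a_{n+1}/a_n = (n/(n + 1))^n
Take the limit as n -> infinity: L = exp(-1).
Since L = exp(-1) < 1, the ratio test implies the series converges.

converges


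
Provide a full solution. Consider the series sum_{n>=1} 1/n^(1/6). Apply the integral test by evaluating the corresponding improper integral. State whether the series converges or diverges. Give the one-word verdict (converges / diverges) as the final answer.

Let f(x) = x^(-1/6). Then f is positive, continuous, and decreasing on [1, infinity), so the integral test applies.
Compute the improper integral int_{1}^infinity f(x) dx:
  antiderivative F(x) = 6*x^(5/6)/5.
  As x -> infinity, F(x) -> infinity (since p = 1/6 < 1).
  So the integral diverges. By the integral test, the series diverges.

diverges


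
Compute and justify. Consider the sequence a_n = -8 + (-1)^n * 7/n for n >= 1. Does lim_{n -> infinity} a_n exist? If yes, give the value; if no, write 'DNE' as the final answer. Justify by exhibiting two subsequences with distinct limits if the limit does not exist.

Examine the behaviour of a_n along subsequences.
Even-n subsequence a_{2k} = -8 + 7/(2k) -> -8. Odd-n subsequence a_{2k+1} = -8 - 7/(2k+1) -> -8. Both tend to -8, which suggests the limit is -8; verify directly.
|a_n - (-8)| = |(-1)^n * 7/n| = 7/n for every n >= 1.
Given epsilon > 0, choose a positive integer N > 7/epsilon. Then for all n >= N, |a_n - (-8)| = 7/n <= 7/N < epsilon.
So by the definition of the limit, lim a_n exists and equals -8.

-8


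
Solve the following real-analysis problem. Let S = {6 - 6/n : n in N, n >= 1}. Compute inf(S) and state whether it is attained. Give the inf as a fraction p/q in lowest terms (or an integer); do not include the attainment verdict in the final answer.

Analysis:
- Values: 0, 3, 4, 9/2, ... strictly increasing.
- Minimum is 0 (n=1); inf = 0 (attained).
- 6 - 6/n -> 6 from below; sup = 6, not attained.
Conclusion: inf(S) = 0, attained in S.

0


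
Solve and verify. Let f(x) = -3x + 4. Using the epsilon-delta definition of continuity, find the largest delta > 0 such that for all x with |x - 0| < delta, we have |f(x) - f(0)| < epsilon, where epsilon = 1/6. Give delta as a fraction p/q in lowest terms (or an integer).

We compute f(0) = -3*(0) + 4 = 4.
|f(x) - f(0)| = |-3x + 4 - (4)| = |-3(x - 0)| = 3|x - 0|.
We need 3|x - 0| < 1/6, i.e. |x - 0| < 1/6 / 3 = 1/18.
So any delta <= 1/18 works. Conversely, if delta > 1/18, then x = 0 + 1/18 satisfies |x - 0| = 1/18 < delta but |f(x) - f(0)| = 3 * 1/18 = 1/6, which is not < 1/6; so no larger delta works.
Hence the largest such delta is 1/18.

1/18


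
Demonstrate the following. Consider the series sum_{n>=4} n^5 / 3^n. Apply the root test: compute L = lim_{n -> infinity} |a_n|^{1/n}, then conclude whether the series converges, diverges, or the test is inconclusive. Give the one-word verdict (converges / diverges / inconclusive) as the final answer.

Let a_n denote the general term. Form |a_n|^(1/n) and simplify:
|a_n|^(1/n) = n^(5/n)/3
Take the limit as n -> infinity: L = 1/3.
Since L = 1/3 < 1, the root test implies convergence.

converges


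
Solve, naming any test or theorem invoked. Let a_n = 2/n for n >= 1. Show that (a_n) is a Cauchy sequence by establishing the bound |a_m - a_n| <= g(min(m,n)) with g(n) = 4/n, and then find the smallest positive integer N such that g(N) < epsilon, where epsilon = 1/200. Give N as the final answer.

For any m, n >= 1, by the triangle inequality:
|a_m - a_n| = |2/m - 2/n| <= 2*1/m + 2*1/n <= 4/min(m,n).
So g(n) = 4/n bounds the Cauchy difference. Since g(n) -> 0, (a_n) is Cauchy.
Now solve g(N) < 1/200: 4/N < 1/200 <=> N > 4 / (1/200) = 800.
The smallest integer strictly greater than 800 is N = 801.
Check: g(801) = 4/801 = 4/801 < 1/200; g(800) = 1/200 >= 1/200. So N = 801.

801


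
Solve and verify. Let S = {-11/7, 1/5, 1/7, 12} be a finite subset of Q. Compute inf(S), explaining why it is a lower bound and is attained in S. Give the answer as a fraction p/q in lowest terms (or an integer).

S is finite, so inf(S) = min(S).
Sorted increasing:
-11/7, 1/7, 1/5, 12
The extremum is -11/7.
For every x in S, x >= -11/7. And -11/7 is in S, so it is attained.
Therefore inf(S) = -11/7.

-11/7


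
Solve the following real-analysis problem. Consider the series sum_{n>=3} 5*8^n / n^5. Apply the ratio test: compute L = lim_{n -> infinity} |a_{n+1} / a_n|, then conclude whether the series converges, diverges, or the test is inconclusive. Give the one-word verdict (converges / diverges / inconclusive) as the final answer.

Let a_n denote the general term. Form the ratio a_{n+1}/a_n and simplify:
a_{n+1}/a_n = 8*n^5/(n + 1)^5
Take the limit as n -> infinity: L = 8.
Since L = 8 > 1 (or L = infinity), the ratio test implies the series diverges.

diverges


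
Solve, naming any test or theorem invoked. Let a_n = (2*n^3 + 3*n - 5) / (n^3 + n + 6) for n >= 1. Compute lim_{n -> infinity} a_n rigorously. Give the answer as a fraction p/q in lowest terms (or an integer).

Divide numerator and denominator by n^3, the highest power:
numerator / n^3 = 2 + 3/n^2 - 5/n^3
denominator / n^3 = 1 + n^(-2) + 6/n^3
As n -> infinity, all terms of the form c/n^k (k >= 1) tend to 0.
So numerator / n^3 -> 2 and denominator / n^3 -> 1.
Therefore lim a_n = 2.

2


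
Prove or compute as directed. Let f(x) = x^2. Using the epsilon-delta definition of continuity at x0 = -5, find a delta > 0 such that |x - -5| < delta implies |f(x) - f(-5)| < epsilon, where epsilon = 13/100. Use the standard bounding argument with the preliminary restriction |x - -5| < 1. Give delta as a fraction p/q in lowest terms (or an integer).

Factor: |x^2 - (-5)^2| = |x - -5| * |x + -5|.
Impose |x - -5| < 1 first. Then |x + -5| = |(x - -5) + 2*(-5)| <= |x - -5| + 2*|-5| < 1 + 10 = 11.
So |x^2 - (-5)^2| < delta * 11.
We need delta * 11 <= 13/100, i.e. delta <= 13/100/11 = 13/1100.
Since 13/1100 < 1, this is tighter than 1; take delta = 13/1100.
So delta = 13/1100 works.

13/1100


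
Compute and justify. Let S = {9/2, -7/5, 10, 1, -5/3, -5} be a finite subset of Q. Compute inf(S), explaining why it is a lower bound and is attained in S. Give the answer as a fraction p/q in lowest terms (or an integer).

S is finite, so inf(S) = min(S).
Sorted increasing:
-5, -5/3, -7/5, 1, 9/2, 10
The extremum is -5.
For every x in S, x >= -5. And -5 is in S, so it is attained.
Therefore inf(S) = -5.

-5


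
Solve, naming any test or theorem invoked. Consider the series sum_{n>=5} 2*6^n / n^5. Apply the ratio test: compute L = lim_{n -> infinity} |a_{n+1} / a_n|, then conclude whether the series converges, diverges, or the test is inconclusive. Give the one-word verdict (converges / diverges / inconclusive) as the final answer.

Let a_n denote the general term. Form the ratio a_{n+1}/a_n and simplify:
a_{n+1}/a_n = 6*n^5/(n + 1)^5
Take the limit as n -> infinity: L = 6.
Since L = 6 > 1 (or L = infinity), the ratio test implies the series diverges.

diverges


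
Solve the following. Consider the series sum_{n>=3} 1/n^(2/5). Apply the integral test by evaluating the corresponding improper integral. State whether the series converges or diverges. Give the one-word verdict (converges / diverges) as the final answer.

Let f(x) = x^(-2/5). Then f is positive, continuous, and decreasing on [3, infinity), so the integral test applies.
Compute the improper integral int_{3}^infinity f(x) dx:
  antiderivative F(x) = 5*x^(3/5)/3.
  As x -> infinity, F(x) -> infinity (since p = 2/5 < 1).
  So the integral diverges. By the integral test, the series diverges.

diverges


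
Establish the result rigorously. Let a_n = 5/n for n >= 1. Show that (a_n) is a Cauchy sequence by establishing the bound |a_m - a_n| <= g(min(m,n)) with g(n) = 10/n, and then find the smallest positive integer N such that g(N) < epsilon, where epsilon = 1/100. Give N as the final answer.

For any m, n >= 1, by the triangle inequality:
|a_m - a_n| = |5/m - 5/n| <= 5*1/m + 5*1/n <= 10/min(m,n).
So g(n) = 10/n bounds the Cauchy difference. Since g(n) -> 0, (a_n) is Cauchy.
Now solve g(N) < 1/100: 10/N < 1/100 <=> N > 10 / (1/100) = 1000.
The smallest integer strictly greater than 1000 is N = 1001.
Check: g(1001) = 10/1001 = 10/1001 < 1/100; g(1000) = 1/100 >= 1/100. So N = 1001.

1001


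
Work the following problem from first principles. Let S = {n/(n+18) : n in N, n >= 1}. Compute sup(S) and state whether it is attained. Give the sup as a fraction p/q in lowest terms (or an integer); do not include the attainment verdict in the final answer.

Analysis:
- Values: 1/19, 1/10, 1/7, 2/11, ... strictly increasing.
- Minimum is 1/19 (n=1); inf = 1/19 (attained).
- n/(n+18) = 1 - 18/(n+18) -> 1 from below as n -> infinity, and never equals 1.
- So sup = 1 (not attained).
Conclusion: sup(S) = 1, not attained in S.

1


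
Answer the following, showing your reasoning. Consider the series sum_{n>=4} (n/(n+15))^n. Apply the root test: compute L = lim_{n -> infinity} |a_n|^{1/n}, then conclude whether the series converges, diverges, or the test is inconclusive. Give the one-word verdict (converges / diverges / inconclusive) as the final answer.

Let a_n denote the general term. Form |a_n|^(1/n) and simplify:
|a_n|^(1/n) = n/(n + 15)
Take the limit as n -> infinity: L = 1.
Since L = 1, the root test is inconclusive. (In fact a_n = (n/(n+15))^n -> e^(-15) != 0, so the nth-term test shows divergence; but the root test itself gives no conclusion.)

inconclusive


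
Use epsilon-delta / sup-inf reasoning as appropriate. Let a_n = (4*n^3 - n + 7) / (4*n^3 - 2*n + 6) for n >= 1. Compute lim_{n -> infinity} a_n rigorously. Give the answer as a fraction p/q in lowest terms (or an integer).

Divide numerator and denominator by n^3, the highest power:
numerator / n^3 = 4 - 1/n^2 + 7/n^3
denominator / n^3 = 4 - 2/n^2 + 6/n^3
As n -> infinity, all terms of the form c/n^k (k >= 1) tend to 0.
So numerator / n^3 -> 4 and denominator / n^3 -> 4.
Therefore lim a_n = 1.

1


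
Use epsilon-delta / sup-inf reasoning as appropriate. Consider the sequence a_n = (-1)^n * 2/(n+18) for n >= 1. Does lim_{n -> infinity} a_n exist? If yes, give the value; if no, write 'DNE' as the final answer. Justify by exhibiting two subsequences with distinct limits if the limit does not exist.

Examine the behaviour of a_n along subsequences.
Even-n subsequence a_{2k} = 2/(2k+18) -> 0. Odd-n subsequence a_{2k+1} = -2/(2k+19) -> 0. Both tend to 0, which suggests the limit is 0; verify directly.
|a_n - 0| = 2/(n+18) < 2/n for every n >= 1.
Given epsilon > 0, choose a positive integer N > 2/epsilon. Then for all n >= N, |a_n| < 2/n <= 2/N < epsilon.
So by the definition of the limit, lim a_n exists and equals 0.

0


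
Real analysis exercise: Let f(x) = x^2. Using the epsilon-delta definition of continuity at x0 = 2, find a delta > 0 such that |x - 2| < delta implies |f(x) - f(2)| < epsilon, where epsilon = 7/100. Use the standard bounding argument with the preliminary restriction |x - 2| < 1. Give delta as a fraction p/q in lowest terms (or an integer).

Factor: |x^2 - (2)^2| = |x - 2| * |x + 2|.
Impose |x - 2| < 1 first. Then |x + 2| = |(x - 2) + 2*(2)| <= |x - 2| + 2*|2| < 1 + 4 = 5.
So |x^2 - (2)^2| < delta * 5.
We need delta * 5 <= 7/100, i.e. delta <= 7/100/5 = 7/500.
Since 7/500 < 1, this is tighter than 1; take delta = 7/500.
So delta = 7/500 works.

7/500


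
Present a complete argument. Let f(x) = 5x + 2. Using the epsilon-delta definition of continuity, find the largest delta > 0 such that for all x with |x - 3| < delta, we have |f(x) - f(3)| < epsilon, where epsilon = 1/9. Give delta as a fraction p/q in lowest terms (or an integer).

We compute f(3) = 5*(3) + 2 = 17.
|f(x) - f(3)| = |5x + 2 - (17)| = |5(x - 3)| = 5|x - 3|.
We need 5|x - 3| < 1/9, i.e. |x - 3| < 1/9 / 5 = 1/45.
So any delta <= 1/45 works. Conversely, if delta > 1/45, then x = 3 + 1/45 satisfies |x - 3| = 1/45 < delta but |f(x) - f(3)| = 5 * 1/45 = 1/9, which is not < 1/9; so no larger delta works.
Hence the largest such delta is 1/45.

1/45


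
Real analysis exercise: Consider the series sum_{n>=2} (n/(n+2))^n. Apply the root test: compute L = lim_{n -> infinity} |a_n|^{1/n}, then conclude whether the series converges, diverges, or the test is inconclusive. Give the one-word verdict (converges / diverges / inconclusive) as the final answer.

Let a_n denote the general term. Form |a_n|^(1/n) and simplify:
|a_n|^(1/n) = n/(n + 2)
Take the limit as n -> infinity: L = 1.
Since L = 1, the root test is inconclusive. (In fact a_n = (n/(n+2))^n -> e^(-2) != 0, so the nth-term test shows divergence; but the root test itself gives no conclusion.)

inconclusive


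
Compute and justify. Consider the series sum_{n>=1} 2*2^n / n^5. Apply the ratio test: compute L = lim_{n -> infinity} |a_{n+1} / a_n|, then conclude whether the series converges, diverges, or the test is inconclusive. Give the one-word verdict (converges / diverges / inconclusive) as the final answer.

Let a_n denote the general term. Form the ratio a_{n+1}/a_n and simplify:
a_{n+1}/a_n = 2*n^5/(n + 1)^5
Take the limit as n -> infinity: L = 2.
Since L = 2 > 1 (or L = infinity), the ratio test implies the series diverges.

diverges


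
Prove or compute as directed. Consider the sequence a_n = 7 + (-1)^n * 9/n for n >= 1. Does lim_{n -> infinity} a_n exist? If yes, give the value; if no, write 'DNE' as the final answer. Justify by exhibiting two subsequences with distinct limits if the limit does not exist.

Examine the behaviour of a_n along subsequences.
Even-n subsequence a_{2k} = 7 + 9/(2k) -> 7. Odd-n subsequence a_{2k+1} = 7 - 9/(2k+1) -> 7. Both tend to 7, which suggests the limit is 7; verify directly.
|a_n - 7| = |(-1)^n * 9/n| = 9/n for every n >= 1.
Given epsilon > 0, choose a positive integer N > 9/epsilon. Then for all n >= N, |a_n - 7| = 9/n <= 9/N < epsilon.
So by the definition of the limit, lim a_n exists and equals 7.

7


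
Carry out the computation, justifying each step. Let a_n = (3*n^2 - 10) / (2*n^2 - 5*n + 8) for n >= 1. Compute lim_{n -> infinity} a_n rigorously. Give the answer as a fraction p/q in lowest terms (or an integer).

Divide numerator and denominator by n^2, the highest power:
numerator / n^2 = 3 - 10/n^2
denominator / n^2 = 2 - 5/n + 8/n^2
As n -> infinity, all terms of the form c/n^k (k >= 1) tend to 0.
So numerator / n^2 -> 3 and denominator / n^2 -> 2.
Therefore lim a_n = 3/2.

3/2


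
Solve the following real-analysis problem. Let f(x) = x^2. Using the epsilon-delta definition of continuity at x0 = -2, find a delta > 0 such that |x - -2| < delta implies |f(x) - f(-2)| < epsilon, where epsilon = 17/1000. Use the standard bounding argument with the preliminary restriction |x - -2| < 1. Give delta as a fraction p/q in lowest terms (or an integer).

Factor: |x^2 - (-2)^2| = |x - -2| * |x + -2|.
Impose |x - -2| < 1 first. Then |x + -2| = |(x - -2) + 2*(-2)| <= |x - -2| + 2*|-2| < 1 + 4 = 5.
So |x^2 - (-2)^2| < delta * 5.
We need delta * 5 <= 17/1000, i.e. delta <= 17/1000/5 = 17/5000.
Since 17/5000 < 1, this is tighter than 1; take delta = 17/5000.
So delta = 17/5000 works.

17/5000


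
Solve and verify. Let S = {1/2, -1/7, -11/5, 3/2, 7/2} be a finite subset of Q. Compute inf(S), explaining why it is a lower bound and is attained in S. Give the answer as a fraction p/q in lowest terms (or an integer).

S is finite, so inf(S) = min(S).
Sorted increasing:
-11/5, -1/7, 1/2, 3/2, 7/2
The extremum is -11/5.
For every x in S, x >= -11/5. And -11/5 is in S, so it is attained.
Therefore inf(S) = -11/5.

-11/5


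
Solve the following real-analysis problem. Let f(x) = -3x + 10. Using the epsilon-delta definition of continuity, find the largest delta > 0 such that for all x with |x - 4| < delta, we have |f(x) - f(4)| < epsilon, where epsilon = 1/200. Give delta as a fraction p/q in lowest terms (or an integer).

We compute f(4) = -3*(4) + 10 = -2.
|f(x) - f(4)| = |-3x + 10 - (-2)| = |-3(x - 4)| = 3|x - 4|.
We need 3|x - 4| < 1/200, i.e. |x - 4| < 1/200 / 3 = 1/600.
So any delta <= 1/600 works. Conversely, if delta > 1/600, then x = 4 + 1/600 satisfies |x - 4| = 1/600 < delta but |f(x) - f(4)| = 3 * 1/600 = 1/200, which is not < 1/200; so no larger delta works.
Hence the largest such delta is 1/600.

1/600


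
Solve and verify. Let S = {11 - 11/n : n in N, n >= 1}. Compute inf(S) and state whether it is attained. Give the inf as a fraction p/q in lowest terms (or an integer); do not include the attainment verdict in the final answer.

Analysis:
- Values: 0, 11/2, 22/3, 33/4, ... strictly increasing.
- Minimum is 0 (n=1); inf = 0 (attained).
- 11 - 11/n -> 11 from below; sup = 11, not attained.
Conclusion: inf(S) = 0, attained in S.

0
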